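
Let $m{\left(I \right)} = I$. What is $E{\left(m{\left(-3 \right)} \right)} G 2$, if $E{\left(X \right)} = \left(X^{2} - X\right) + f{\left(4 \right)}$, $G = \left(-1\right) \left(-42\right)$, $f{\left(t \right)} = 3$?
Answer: $1260$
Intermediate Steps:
$G = 42$
$E{\left(X \right)} = 3 + X^{2} - X$ ($E{\left(X \right)} = \left(X^{2} - X\right) + 3 = 3 + X^{2} - X$)
$E{\left(m{\left(-3 \right)} \right)} G 2 = \left(3 + \left(-3\right)^{2} - -3\right) 42 \cdot 2 = \left(3 + 9 + 3\right) 42 \cdot 2 = 15 \cdot 42 \cdot 2 = 630 \cdot 2 = 1260$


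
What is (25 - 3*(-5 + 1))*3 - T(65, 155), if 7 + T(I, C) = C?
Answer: -37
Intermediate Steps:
T(I, C) = -7 + C
(25 - 3*(-5 + 1))*3 - T(65, 155) = (25 - 3*(-5 + 1))*3 - (-7 + 155) = (25 - 3*(-4))*3 - 1*148 = (25 + 12)*3 - 148 = 37*3 - 148 = 111 - 148 = -37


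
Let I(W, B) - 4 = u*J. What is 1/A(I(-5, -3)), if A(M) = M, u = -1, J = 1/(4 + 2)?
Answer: 6/23 ≈ 0.26087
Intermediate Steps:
J = 1/6 ≈ 0.16667
I(W, B) = 23/6 (I(W, B) = 4 - 1*1/6 = 4 - 1/6 = 23/6)
1/A(I(-5, -3)) = 1/(23/6) = 6/23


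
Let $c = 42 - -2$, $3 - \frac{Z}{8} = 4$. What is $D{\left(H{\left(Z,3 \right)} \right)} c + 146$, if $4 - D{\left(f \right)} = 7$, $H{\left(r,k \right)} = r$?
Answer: $14$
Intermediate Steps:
$Z = -8$ ($Z = 24 - 32 = -8$)
$c = 44$ ($c = 42 + 2 = 44$)
$D{\left(f \right)} = -3$ ($D{\left(f \right)} = 4 - 7 = -3$)
$D{\left(H{\left(Z,3 \right)} \right)} c + 146 = \left(-3\right) 44 + 146 = -132 + 146 = 14$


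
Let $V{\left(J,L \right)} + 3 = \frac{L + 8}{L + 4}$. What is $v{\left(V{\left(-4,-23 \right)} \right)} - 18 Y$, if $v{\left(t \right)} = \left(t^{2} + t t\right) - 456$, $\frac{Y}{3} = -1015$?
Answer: $\frac{19625322}{361} \approx 54364.0$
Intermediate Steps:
$Y = -3045$ ($Y = 3 \left(-1015\right) = -3045$)
$V{\left(J,L \right)} = -3 + \frac{8 + L}{4 + L}$ ($V{\left(J,L \right)} = -3 + \frac{L + 8}{L + 4} = -3 + \frac{8 + L}{4 + L}$)
$v{\left(t \right)} = -456 + 2 t^{2}$ ($v{\left(t \right)} = \left(t^{2} + t^{2}\right) - 456 = 2 t^{2} - 456 = -456 + 2 t^{2}$)
$v{\left(V{\left(-4,-23 \right)} \right)} - 18 Y = \left(-456 + 2 \left(\frac{2 \left(-2 - -23\right)}{4 - 23}\right)^{2}\right) - -54810 = \left(-456 + 2 \left(\frac{2 \left(-2 + 23\right)}{-19}\right)^{2}\right) + 54810 = \left(-456 + 2 \left(2 \left(- \frac{1}{19}\right) 21\right)^{2}\right) + 54810 = \left(-456 + 2 \left(- \frac{42}{19}\right)^{2}\right) + 54810 = \left(-456 + 2 \cdot \frac{1764}{361}\right) + 54810 = \left(-456 + \frac{3528}{361}\right) + 54810 = - \frac{161088}{361} + 54810 = \frac{19625322}{361}$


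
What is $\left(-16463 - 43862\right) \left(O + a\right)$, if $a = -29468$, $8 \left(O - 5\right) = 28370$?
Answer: $\frac{6253711775}{4} \approx 1.5634 \cdot 10^{9}$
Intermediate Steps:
$O = \frac{14205}{4}$ ($O = 5 + \frac{1}{8} \cdot 28370 = 5 + \frac{14185}{4} = \frac{14205}{4} \approx 3551.3$)
$\left(-16463 - 43862\right) \left(O + a\right) = \left(-16463 - 43862\right) \left(\frac{14205}{4} - 29468\right) = \left(-60325\right) \left(- \frac{103667}{4}\right) = \frac{6253711775}{4}$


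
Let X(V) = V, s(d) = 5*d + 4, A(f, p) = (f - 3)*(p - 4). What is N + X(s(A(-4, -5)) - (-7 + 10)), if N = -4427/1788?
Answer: 560581/1788 ≈ 313.52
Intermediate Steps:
A(f, p) = (-4 + p)*(-3 + f) (A(f, p) = (-3 + f)*(-4 + p) = (-4 + p)*(-3 + f))
s(d) = 4 + 5*d
N = -4427/1788 (N = -4427*1/1788 = -4427/1788 ≈ -2.4760)
N + X(s(A(-4, -5)) - (-7 + 10)) = -4427/1788 + ((4 + 5*(12 - 4*(-4) - 3*(-5) - 4*(-5))) - (-7 + 10)) = -4427/1788 + ((4 + 5*(12 + 16 + 15 + 20)) - 1*3) = -4427/1788 + ((4 + 5*63) - 3) = -4427/1788 + ((4 + 315) - 3) = -4427/1788 + (319 - 3) = -4427/1788 + 316 = 560581/1788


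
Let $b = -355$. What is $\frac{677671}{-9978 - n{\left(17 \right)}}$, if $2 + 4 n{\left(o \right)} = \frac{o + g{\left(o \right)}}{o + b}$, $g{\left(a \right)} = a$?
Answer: $- \frac{458105596}{6744773} \approx -67.92$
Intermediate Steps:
$n{\left(o \right)} = - \frac{1}{2} + \frac{o}{2 \left(-355 + o\right)}$ ($n{\left(o \right)} = - \frac{1}{2} + \frac{\left(o + o\right) \frac{1}{o - 355}}{4} = - \frac{1}{2} + \frac{2 o \frac{1}{-355 + o}}{4} = - \frac{1}{2} + \frac{o}{2 \left(-355 + o\right)}$)
$\frac{677671}{-9978 - n{\left(17 \right)}} = \frac{677671}{-9978 - \frac{355}{2 \left(-355 + 17\right)}} = \frac{677671}{-9978 - \frac{355}{2 \left(-338\right)}} = \frac{677671}{-9978 - \frac{355}{2} \left(- \frac{1}{338}\right)} = \frac{677671}{-9978 - - \frac{355}{676}} = \frac{677671}{-9978 + \frac{355}{676}} = \frac{677671}{- \frac{6744773}{676}} = 677671 \left(- \frac{676}{6744773}\right) = - \frac{458105596}{6744773}$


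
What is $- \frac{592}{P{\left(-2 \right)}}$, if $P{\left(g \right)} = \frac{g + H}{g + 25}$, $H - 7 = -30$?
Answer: $\frac{13616}{25} \approx 544.64$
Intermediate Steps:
$H = -23$ ($H = 7 - 30 = -23$)
$P{\left(g \right)} = \frac{-23 + g}{25 + g}$ ($P{\left(g \right)} = \frac{g - 23}{g + 25} = \frac{-23 + g}{25 + g}$)
$- \frac{592}{P{\left(-2 \right)}} = - \frac{592}{\frac{1}{25 - 2} \left(-23 - 2\right)} = - \frac{592}{\frac{1}{23} \left(-25\right)} = - \frac{592}{- \frac{25}{23}} = \left(-592\right) \left(- \frac{23}{25}\right) = \frac{13616}{25}$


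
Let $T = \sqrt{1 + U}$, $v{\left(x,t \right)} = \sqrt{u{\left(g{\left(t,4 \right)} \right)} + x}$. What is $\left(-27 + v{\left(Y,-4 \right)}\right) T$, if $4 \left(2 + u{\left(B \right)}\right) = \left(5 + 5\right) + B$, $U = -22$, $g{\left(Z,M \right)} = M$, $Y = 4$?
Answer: $\frac{i \sqrt{21} \left(-54 + \sqrt{22}\right)}{2} \approx - 112.98 i$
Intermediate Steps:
$u{\left(B \right)} = \frac{1}{2} + \frac{B}{4}$ ($u{\left(B \right)} = -2 + \frac{\left(5 + 5\right) + B}{4} = -2 + \frac{10 + B}{4} = -2 + \left(\frac{5}{2} + \frac{B}{4}\right) = \frac{1}{2} + \frac{B}{4}$)
$v{\left(x,t \right)} = \sqrt{\frac{3}{2} + x}$ ($v{\left(x,t \right)} = \sqrt{\left(\frac{1}{2} + \frac{1}{4} \cdot 4\right) + x} = \sqrt{\left(\frac{1}{2} + 1\right) + x} = \sqrt{\frac{3}{2} + x}$)
$T = i \sqrt{21}$ ($T = \sqrt{1 - 22} = \sqrt{-21} = i \sqrt{21} \approx 4.5826 i$)
$\left(-27 + v{\left(Y,-4 \right)}\right) T = \left(-27 + \frac{\sqrt{6 + 4 \cdot 4}}{2}\right) i \sqrt{21} = \left(-27 + \frac{\sqrt{6 + 16}}{2}\right) i \sqrt{21} = \left(-27 + \frac{\sqrt{22}}{2}\right) i \sqrt{21} = i \sqrt{21} \left(-27 + \frac{\sqrt{22}}{2}\right)$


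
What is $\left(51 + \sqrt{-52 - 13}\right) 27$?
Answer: $1377 + 27 i \sqrt{65} \approx 1377.0 + 217.68 i$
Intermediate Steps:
$\left(51 + \sqrt{-52 - 13}\right) 27 = \left(51 + \sqrt{-65}\right) 27 = \left(51 + i \sqrt{65}\right) 27 = 1377 + 27 i \sqrt{65}$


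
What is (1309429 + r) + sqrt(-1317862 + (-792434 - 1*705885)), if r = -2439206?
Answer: -1129777 + 3*I*sqrt(312909) ≈ -1.1298e+6 + 1678.1*I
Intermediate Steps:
(1309429 + r) + sqrt(-1317862 + (-792434 - 1*705885)) = (1309429 - 2439206) + sqrt(-1317862 + (-792434 - 1*705885)) = -1129777 + sqrt(-1317862 + (-792434 - 705885)) = -1129777 + sqrt(-1317862 - 1498319) = -1129777 + sqrt(-2816181) = -1129777 + 3*I*sqrt(312909)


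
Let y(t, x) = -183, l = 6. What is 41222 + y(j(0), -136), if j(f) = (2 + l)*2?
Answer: 41039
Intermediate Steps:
j(f) = 16 (j(f) = (2 + 6)*2 = 8*2 = 16)
41222 + y(j(0), -136) = 41222 - 183 = 41039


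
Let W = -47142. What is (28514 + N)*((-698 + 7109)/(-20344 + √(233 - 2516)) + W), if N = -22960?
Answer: -108365707805130228/413880619 - 35606694*I*√2283/413880619 ≈ -2.6183e+8 - 4.1106*I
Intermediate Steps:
(28514 + N)*((-698 + 7109)/(-20344 + √(233 - 2516)) + W) = (28514 - 22960)*((-698 + 7109)/(-20344 + √(233 - 2516)) - 47142) = 5554*(6411/(-20344 + √(-2283)) - 47142) = 5554*(6411/(-20344 + I*√2283) - 47142) = 5554*(-47142 + 6411/(-20344 + I*√2283)) = -261826668 + 35606694/(-20344 + I*√2283)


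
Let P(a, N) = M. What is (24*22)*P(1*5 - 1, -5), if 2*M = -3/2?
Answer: -396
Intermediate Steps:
M = -¾ (M = (-3/2)/2 = (-3*½)/2 = (½)*(-3/2) = -¾ ≈ -0.75000)
P(a, N) = -¾
(24*22)*P(1*5 - 1, -5) = (24*22)*(-¾) = 528*(-¾) = -396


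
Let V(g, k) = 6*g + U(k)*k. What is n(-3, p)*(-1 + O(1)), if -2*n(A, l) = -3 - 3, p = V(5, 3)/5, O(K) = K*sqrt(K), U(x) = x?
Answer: 0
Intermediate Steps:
V(g, k) = k**2 + 6*g (V(g, k) = 6*g + k*k = 6*g + k**2 = k**2 + 6*g)
O(K) = K**(3/2)
p = 39/5 (p = (3**2 + 6*5)/5 = (9 + 30)*(1/5) = 39*(1/5) = 39/5 ≈ 7.8000)
n(A, l) = 3 (n(A, l) = -(-3 - 3)/2 = -1/2*(-6) = 3)
n(-3, p)*(-1 + O(1)) = 3*(-1 + 1**(3/2)) = 3*(-1 + 1) = 3*0 = 0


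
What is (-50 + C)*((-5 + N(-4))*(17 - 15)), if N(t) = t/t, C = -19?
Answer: 552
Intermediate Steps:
N(t) = 1
(-50 + C)*((-5 + N(-4))*(17 - 15)) = (-50 - 19)*((-5 + 1)*(17 - 15)) = -(-276)*2 = -69*(-8) = 552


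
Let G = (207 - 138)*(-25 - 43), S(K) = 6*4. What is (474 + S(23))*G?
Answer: -2336616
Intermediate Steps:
S(K) = 24
G = -4692 (G = 69*(-68) = -4692)
(474 + S(23))*G = (474 + 24)*(-4692) = 498*(-4692) = -2336616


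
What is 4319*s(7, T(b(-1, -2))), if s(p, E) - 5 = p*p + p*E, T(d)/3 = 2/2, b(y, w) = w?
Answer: 323925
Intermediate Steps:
T(d) = 3 (T(d) = 3*(2/2) = 3*(2*(1/2)) = 3*1 = 3)
s(p, E) = 5 + p**2 + E*p (s(p, E) = 5 + (p*p + p*E) = 5 + (p**2 + E*p) = 5 + p**2 + E*p)
4319*s(7, T(b(-1, -2))) = 4319*(5 + 7**2 + 3*7) = 4319*(5 + 49 + 21) = 4319*75 = 323925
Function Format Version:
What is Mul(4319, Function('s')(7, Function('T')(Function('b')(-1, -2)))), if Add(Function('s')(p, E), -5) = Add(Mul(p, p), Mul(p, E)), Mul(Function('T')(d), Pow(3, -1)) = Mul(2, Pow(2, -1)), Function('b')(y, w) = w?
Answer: 323925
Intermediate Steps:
Function('T')(d) = 3 (Function('T')(d) = Mul(3, Mul(2, Pow(2, -1))) = Mul(3, Mul(2, Rational(1, 2))) = Mul(3, 1) = 3)
Function('s')(p, E) = Add(5, Pow(p, 2), Mul(E, p)) (Function('s')(p, E) = Add(5, Add(Mul(p, p), Mul(p, E))) = Add(5, Add(Pow(p, 2), Mul(E, p))) = Add(5, Pow(p, 2), Mul(E, p)))
Mul(4319, Function('s')(7, Function('T')(Function('b')(-1, -2)))) = Mul(4319, Add(5, Pow(7, 2), Mul(3, 7))) = Mul(4319, Add(5, 49, 21)) = Mul(4319, 75) = 323925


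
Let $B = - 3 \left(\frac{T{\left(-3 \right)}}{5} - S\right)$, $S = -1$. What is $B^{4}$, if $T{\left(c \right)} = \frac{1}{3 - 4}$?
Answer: $\frac{20736}{625} \approx 33.178$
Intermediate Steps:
$T{\left(c \right)} = -1$ ($T{\left(c \right)} = \frac{1}{-1} = -1$)
$B = - \frac{12}{5}$ ($B = - 3 \left(- \frac{1}{5} - -1\right) = - 3 \left(\left(-1\right) \frac{1}{5} + 1\right) = - 3 \left(- \frac{1}{5} + 1\right) = \left(-3\right) \frac{4}{5} = - \frac{12}{5} \approx -2.4$)
$B^{4} = \left(- \frac{12}{5}\right)^{4} = \frac{20736}{625}$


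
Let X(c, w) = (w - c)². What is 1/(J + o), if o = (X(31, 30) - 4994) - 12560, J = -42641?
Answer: -1/60194 ≈ -1.6613e-5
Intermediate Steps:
o = -17553 (o = ((31 - 1*30)² - 4994) - 12560 = ((31 - 30)² - 4994) - 12560 = (1² - 4994) - 12560 = (1 - 4994) - 12560 = -4993 - 12560 = -17553)
1/(J + o) = 1/(-42641 - 17553) = 1/(-60194) = -1/60194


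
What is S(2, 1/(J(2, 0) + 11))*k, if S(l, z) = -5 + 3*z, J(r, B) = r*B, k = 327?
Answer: -17004/11 ≈ -1545.8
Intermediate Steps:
J(r, B) = B*r
S(2, 1/(J(2, 0) + 11))*k = (-5 + 3/(0*2 + 11))*327 = (-5 + 3/(0 + 11))*327 = (-5 + 3/11)*327 = -52/11*327 = -17004/11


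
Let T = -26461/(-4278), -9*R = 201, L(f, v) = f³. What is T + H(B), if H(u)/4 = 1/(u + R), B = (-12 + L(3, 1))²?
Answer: 2017453/325128 ≈ 6.2051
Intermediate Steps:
R = -67/3 (R = -⅑*201 = -67/3 ≈ -22.333)
B = 225 (B = (-12 + 3³)² = (-12 + 27)² = 15² = 225)
H(u) = 4/(-67/3 + u) (H(u) = 4/(u - 67/3) = 4/(-67/3 + u))
T = 26461/4278 (T = -26461*(-1/4278) = 26461/4278 ≈ 6.1854)
T + H(B) = 26461/4278 + 12/(-67 + 3*225) = 26461/4278 + 12/(-67 + 675) = 26461/4278 + 12/608 = 26461/4278 + 12*(1/608) = 26461/4278 + 3/152 = 2017453/325128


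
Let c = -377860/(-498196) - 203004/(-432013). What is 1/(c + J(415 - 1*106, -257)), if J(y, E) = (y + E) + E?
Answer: -53806787137/10964297309844 ≈ -0.0049075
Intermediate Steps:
J(y, E) = y + 2*E (J(y, E) = (E + y) + E = y + 2*E)
c = 66094053241/53806787137 (c = -377860*(-1/498196) - 203004*(-1/432013) = 94465/124549 + 203004/432013 = 66094053241/53806787137 ≈ 1.2284)
1/(c + J(415 - 1*106, -257)) = 1/(66094053241/53806787137 + ((415 - 1*106) + 2*(-257))) = 1/(66094053241/53806787137 + ((415 - 106) - 514)) = 1/(66094053241/53806787137 + (309 - 514)) = 1/(66094053241/53806787137 - 205) = 1/(-10964297309844/53806787137) = -53806787137/10964297309844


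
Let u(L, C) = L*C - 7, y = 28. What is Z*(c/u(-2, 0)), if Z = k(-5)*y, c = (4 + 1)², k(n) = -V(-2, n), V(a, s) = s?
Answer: -500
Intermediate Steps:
u(L, C) = -7 + C*L (u(L, C) = C*L - 7 = -7 + C*L)
k(n) = -n
c = 25 (c = 5² = 25)
Z = 140 (Z = -1*(-5)*28 = 5*28 = 140)
Z*(c/u(-2, 0)) = 140*(25/(-7 + 0*(-2))) = 140*(25/(-7 + 0)) = 140*(25/(-7)) = 140*(25*(-⅐)) = 140*(-25/7) = -500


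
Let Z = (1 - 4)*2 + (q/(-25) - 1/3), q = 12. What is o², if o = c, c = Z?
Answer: 261121/5625 ≈ 46.422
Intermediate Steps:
Z = -511/75 (Z = (1 - 4)*2 + (12/(-25) - 1/3) = -3*2 + (12*(-1/25) - 1*⅓) = -6 + (-12/25 - ⅓) = -6 - 61/75 = -511/75 ≈ -6.8133)
c = -511/75 ≈ -6.8133
o = -511/75 ≈ -6.8133
o² = (-511/75)² = 261121/5625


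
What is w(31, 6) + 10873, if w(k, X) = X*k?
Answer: 11059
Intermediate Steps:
w(31, 6) + 10873 = 6*31 + 10873 = 186 + 10873 = 11059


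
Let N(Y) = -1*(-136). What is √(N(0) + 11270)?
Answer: √11406 ≈ 106.80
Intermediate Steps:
N(Y) = 136
√(N(0) + 11270) = √(136 + 11270) = √11406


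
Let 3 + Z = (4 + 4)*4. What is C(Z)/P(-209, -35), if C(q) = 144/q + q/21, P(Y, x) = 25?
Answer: 773/3045 ≈ 0.25386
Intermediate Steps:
Z = 29 (Z = -3 + (4 + 4)*4 = -3 + 8*4 = -3 + 32 = 29)
C(q) = 144/q + q/21 (C(q) = 144/q + q*(1/21) = 144/q + q/21)
C(Z)/P(-209, -35) = (144/29 + (1/21)*29)/25 = (144*(1/29) + 29/21)*(1/25) = (144/29 + 29/21)*(1/25) = (3865/609)*(1/25) = 773/3045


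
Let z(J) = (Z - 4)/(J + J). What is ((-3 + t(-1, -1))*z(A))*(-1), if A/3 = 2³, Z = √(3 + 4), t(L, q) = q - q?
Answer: -¼ + √7/16 ≈ -0.084641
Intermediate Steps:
t(L, q) = 0
Z = √7 ≈ 2.6458
A = 24 (A = 3*2³ = 3*8 = 24)
z(J) = (-4 + √7)/(2*J) (z(J) = (√7 - 4)/(J + J) = (-4 + √7)/((2*J)) = (-4 + √7)*(1/(2*J)) = (-4 + √7)/(2*J))
((-3 + t(-1, -1))*z(A))*(-1) = ((-3 + 0)*((½)*(-4 + √7)/24))*(-1) = -3*(-4 + √7)/(2*24)*(-1) = -3*(-1/12 + √7/48)*(-1) = (¼ - √7/16)*(-1) = -¼ + √7/16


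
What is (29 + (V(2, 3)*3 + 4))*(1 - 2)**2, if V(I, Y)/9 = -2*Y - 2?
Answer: -183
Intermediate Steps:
V(I, Y) = -18 - 18*Y (V(I, Y) = 9*(-2*Y - 2) = 9*(-2 - 2*Y) = -18 - 18*Y)
(29 + (V(2, 3)*3 + 4))*(1 - 2)**2 = (29 + ((-18 - 18*3)*3 + 4))*(1 - 2)**2 = (29 + ((-18 - 54)*3 + 4))*(-1)**2 = (29 + (-72*3 + 4))*1 = (29 + (-216 + 4))*1 = (29 - 212)*1 = -183*1 = -183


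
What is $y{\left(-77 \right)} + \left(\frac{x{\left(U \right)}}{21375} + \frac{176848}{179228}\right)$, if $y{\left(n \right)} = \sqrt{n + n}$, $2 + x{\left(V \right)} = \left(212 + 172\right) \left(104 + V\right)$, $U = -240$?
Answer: $- \frac{199294126}{136821375} + i \sqrt{154} \approx -1.4566 + 12.41 i$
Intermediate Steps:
$x{\left(V \right)} = 39934 + 384 V$ ($x{\left(V \right)} = -2 + \left(212 + 172\right) \left(104 + V\right) = -2 + 384 \left(104 + V\right) = -2 + \left(39936 + 384 V\right) = 39934 + 384 V$)
$y{\left(n \right)} = \sqrt{2} \sqrt{n}$ ($y{\left(n \right)} = \sqrt{2 n} = \sqrt{2} \sqrt{n}$)
$y{\left(-77 \right)} + \left(\frac{x{\left(U \right)}}{21375} + \frac{176848}{179228}\right) = \sqrt{2} \sqrt{-77} + \left(\frac{39934 + 384 \left(-240\right)}{21375} + \frac{176848}{179228}\right) = \sqrt{2} i \sqrt{77} + \left(\left(39934 - 92160\right) \frac{1}{21375} + 176848 \cdot \frac{1}{179228}\right) = i \sqrt{154} + \left(\left(-52226\right) \frac{1}{21375} + \frac{6316}{6401}\right) = i \sqrt{154} + \left(- \frac{52226}{21375} + \frac{6316}{6401}\right) = i \sqrt{154} - \frac{199294126}{136821375} = - \frac{199294126}{136821375} + i \sqrt{154}$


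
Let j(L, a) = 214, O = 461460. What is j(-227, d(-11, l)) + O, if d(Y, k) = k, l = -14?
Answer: 461674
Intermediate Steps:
j(-227, d(-11, l)) + O = 214 + 461460 = 461674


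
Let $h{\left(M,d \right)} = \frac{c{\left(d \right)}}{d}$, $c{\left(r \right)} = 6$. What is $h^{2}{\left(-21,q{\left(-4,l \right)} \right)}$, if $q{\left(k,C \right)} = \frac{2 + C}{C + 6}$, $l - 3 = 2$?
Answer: $\frac{4356}{49} \approx 88.898$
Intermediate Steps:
$l = 5$ ($l = 3 + 2 = 5$)
$q{\left(k,C \right)} = \frac{2 + C}{6 + C}$
$h{\left(M,d \right)} = \frac{6}{d}$
$h^{2}{\left(-21,q{\left(-4,l \right)} \right)} = \left(\frac{6}{\frac{1}{6 + 5} \left(2 + 5\right)}\right)^{2} = \left(\frac{6}{\frac{1}{11} \cdot 7}\right)^{2} = \left(\frac{6}{\frac{7}{11}}\right)^{2} = \left(6 \cdot \frac{11}{7}\right)^{2} = \left(\frac{66}{7}\right)^{2} = \frac{4356}{49}$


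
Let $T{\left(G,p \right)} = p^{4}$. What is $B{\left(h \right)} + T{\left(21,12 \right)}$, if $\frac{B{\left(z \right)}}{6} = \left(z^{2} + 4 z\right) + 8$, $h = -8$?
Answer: $20976$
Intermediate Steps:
$B{\left(z \right)} = 48 + 6 z^{2} + 24 z$ ($B{\left(z \right)} = 6 \left(\left(z^{2} + 4 z\right) + 8\right) = 6 \left(8 + z^{2} + 4 z\right) = 48 + 6 z^{2} + 24 z$)
$B{\left(h \right)} + T{\left(21,12 \right)} = \left(48 + 6 \left(-8\right)^{2} + 24 \left(-8\right)\right) + 12^{4} = \left(48 + 6 \cdot 64 - 192\right) + 20736 = \left(48 + 384 - 192\right) + 20736 = 240 + 20736 = 20976$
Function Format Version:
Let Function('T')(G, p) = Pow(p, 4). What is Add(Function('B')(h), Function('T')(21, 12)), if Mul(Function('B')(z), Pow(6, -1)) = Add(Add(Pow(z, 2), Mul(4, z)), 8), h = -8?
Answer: 20976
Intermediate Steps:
Function('B')(z) = Add(48, Mul(6, Pow(z, 2)), Mul(24, z)) (Function('B')(z) = Mul(6, Add(Add(Pow(z, 2), Mul(4, z)), 8)) = Mul(6, Add(8, Pow(z, 2), Mul(4, z))) = Add(48, Mul(6, Pow(z, 2)), Mul(24, z)))
Add(Function('B')(h), Function('T')(21, 12)) = Add(Add(48, Mul(6, Pow(-8, 2)), Mul(24, -8)), Pow(12, 4)) = Add(Add(48, Mul(6, 64), -192), 20736) = Add(Add(48, 384, -192), 20736) = Add(240, 20736) = 20976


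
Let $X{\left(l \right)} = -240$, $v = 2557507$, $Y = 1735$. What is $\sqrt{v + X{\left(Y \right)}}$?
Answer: $\sqrt{2557267} \approx 1599.1$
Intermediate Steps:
$\sqrt{v + X{\left(Y \right)}} = \sqrt{2557507 - 240} = \sqrt{2557267}$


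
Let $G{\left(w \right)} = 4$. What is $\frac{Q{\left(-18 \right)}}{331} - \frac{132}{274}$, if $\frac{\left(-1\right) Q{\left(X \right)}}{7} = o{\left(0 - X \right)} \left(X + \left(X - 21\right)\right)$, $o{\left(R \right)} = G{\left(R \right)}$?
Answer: $\frac{196806}{45347} \approx 4.34$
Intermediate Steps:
$o{\left(R \right)} = 4$
$Q{\left(X \right)} = 588 - 56 X$ ($Q{\left(X \right)} = - 7 \cdot 4 \left(X + \left(X - 21\right)\right) = - 7 \cdot 4 \left(X + \left(-21 + X\right)\right) = - 7 \cdot 4 \left(-21 + 2 X\right) = - 7 \left(-84 + 8 X\right) = 588 - 56 X$)
$\frac{Q{\left(-18 \right)}}{331} - \frac{132}{274} = \frac{588 - -1008}{331} - \frac{132}{274} = \left(588 + 1008\right) \frac{1}{331} - \frac{66}{137} = 1596 \cdot \frac{1}{331} - \frac{66}{137} = \frac{1596}{331} - \frac{66}{137} = \frac{196806}{45347}$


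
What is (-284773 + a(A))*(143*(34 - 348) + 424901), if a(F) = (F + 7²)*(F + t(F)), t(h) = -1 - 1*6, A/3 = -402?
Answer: 425092721332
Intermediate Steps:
A = -1206 (A = 3*(-402) = -1206)
t(h) = -7 (t(h) = -1 - 6 = -7)
a(F) = (-7 + F)*(49 + F) (a(F) = (F + 7²)*(F - 7) = (F + 49)*(-7 + F) = (49 + F)*(-7 + F) = (-7 + F)*(49 + F))
(-284773 + a(A))*(143*(34 - 348) + 424901) = (-284773 + (-343 + (-1206)² + 42*(-1206)))*(143*(34 - 348) + 424901) = (-284773 + (-343 + 1454436 - 50652))*(143*(-314) + 424901) = (-284773 + 1403441)*(-44902 + 424901) = 1118668*379999 = 425092721332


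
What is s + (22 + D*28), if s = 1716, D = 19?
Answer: 2270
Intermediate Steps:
s + (22 + D*28) = 1716 + (22 + 19*28) = 1716 + (22 + 532) = 1716 + 554 = 2270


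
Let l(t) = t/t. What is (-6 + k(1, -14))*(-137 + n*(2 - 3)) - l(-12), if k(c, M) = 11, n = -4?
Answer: -666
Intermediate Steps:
l(t) = 1
(-6 + k(1, -14))*(-137 + n*(2 - 3)) - l(-12) = (-6 + 11)*(-137 - 4*(2 - 3)) - 1*1 = 5*(-137 - 4*(-1)) - 1 = 5*(-137 + 4) - 1 = 5*(-133) - 1 = -665 - 1 = -666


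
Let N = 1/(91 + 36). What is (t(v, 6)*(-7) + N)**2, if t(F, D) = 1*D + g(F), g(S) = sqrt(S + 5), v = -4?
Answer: 38713284/16129 ≈ 2400.2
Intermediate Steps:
g(S) = sqrt(5 + S)
t(F, D) = D + sqrt(5 + F) (t(F, D) = 1*D + sqrt(5 + F) = D + sqrt(5 + F))
N = 1/127 ≈ 0.0078740
(t(v, 6)*(-7) + N)**2 = ((6 + sqrt(5 - 4))*(-7) + 1/127)**2 = ((6 + sqrt(1))*(-7) + 1/127)**2 = ((6 + 1)*(-7) + 1/127)**2 = (7*(-7) + 1/127)**2 = (-49 + 1/127)**2 = (-6222/127)**2 = 38713284/16129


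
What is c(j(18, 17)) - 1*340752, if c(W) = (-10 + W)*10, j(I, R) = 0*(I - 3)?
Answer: -340852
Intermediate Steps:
j(I, R) = 0 (j(I, R) = 0*(-3 + I) = 0)
c(W) = -100 + 10*W
c(j(18, 17)) - 1*340752 = (-100 + 10*0) - 1*340752 = (-100 + 0) - 340752 = -100 - 340752 = -340852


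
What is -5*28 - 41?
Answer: -181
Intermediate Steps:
-5*28 - 41 = -140 - 41 = -181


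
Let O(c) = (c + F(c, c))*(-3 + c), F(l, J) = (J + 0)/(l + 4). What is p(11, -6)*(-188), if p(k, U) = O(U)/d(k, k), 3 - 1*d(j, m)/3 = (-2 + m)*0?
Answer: -564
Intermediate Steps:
F(l, J) = J/(4 + l)
O(c) = (-3 + c)*(c + c/(4 + c)) (O(c) = (c + c/(4 + c))*(-3 + c) = (-3 + c)*(c + c/(4 + c)))
d(j, m) = 9 (d(j, m) = 9 - 3*(-2 + m)*0 = 9 - 3*0 = 9 + 0 = 9)
p(k, U) = U*(-15 + U² + 2*U)/(9*(4 + U)) (p(k, U) = (U*(-15 + U² + 2*U)/(4 + U))/9 = (U*(-15 + U² + 2*U)/(4 + U))*(⅑) = U*(-15 + U² + 2*U)/(9*(4 + U)))
p(11, -6)*(-188) = ((⅑)*(-6)*(-15 + (-6)² + 2*(-6))/(4 - 6))*(-188) = ((⅑)*(-6)*(-15 + 36 - 12)/(-2))*(-188) = ((⅑)*(-6)*(-½)*9)*(-188) = 3*(-188) = -564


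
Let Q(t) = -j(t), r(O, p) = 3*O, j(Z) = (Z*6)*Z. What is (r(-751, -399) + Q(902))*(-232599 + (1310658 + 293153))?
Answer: -6696830748924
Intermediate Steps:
j(Z) = 6*Z**2 (j(Z) = (6*Z)*Z = 6*Z**2)
Q(t) = -6*t**2
(r(-751, -399) + Q(902))*(-232599 + (1310658 + 293153)) = (3*(-751) - 6*902**2)*(-232599 + (1310658 + 293153)) = (-2253 - 6*813604)*(-232599 + 1603811) = (-2253 - 4881624)*1371212 = -4883877*1371212 = -6696830748924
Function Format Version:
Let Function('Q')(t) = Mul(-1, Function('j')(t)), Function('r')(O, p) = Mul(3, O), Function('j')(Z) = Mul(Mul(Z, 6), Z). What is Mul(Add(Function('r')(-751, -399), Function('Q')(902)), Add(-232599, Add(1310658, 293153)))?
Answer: -6696830748924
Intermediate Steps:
Function('j')(Z) = Mul(6, Pow(Z, 2)) (Function('j')(Z) = Mul(Mul(6, Z), Z) = Mul(6, Pow(Z, 2)))
Function('Q')(t) = Mul(-6, Pow(t, 2)) (Function('Q')(t) = Mul(-1, Mul(6, Pow(t, 2))) = Mul(-6, Pow(t, 2)))
Mul(Add(Function('r')(-751, -399), Function('Q')(902)), Add(-232599, Add(1310658, 293153))) = Mul(Add(Mul(3, -751), Mul(-6, Pow(902, 2))), Add(-232599, Add(1310658, 293153))) = Mul(Add(-2253, Mul(-6, 813604)), Add(-232599, 1603811)) = Mul(Add(-2253, -4881624), 1371212) = Mul(-4883877, 1371212) = -6696830748924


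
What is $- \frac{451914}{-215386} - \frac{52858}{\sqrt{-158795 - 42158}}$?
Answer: $\frac{225957}{107693} + \frac{52858 i \sqrt{200953}}{200953} \approx 2.0982 + 117.91 i$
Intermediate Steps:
$- \frac{451914}{-215386} - \frac{52858}{\sqrt{-158795 - 42158}} = \left(-451914\right) \left(- \frac{1}{215386}\right) - \frac{52858}{\sqrt{-200953}} = \frac{225957}{107693} - \frac{52858}{i \sqrt{200953}} = \frac{225957}{107693} - 52858 \left(- \frac{i \sqrt{200953}}{200953}\right) = \frac{225957}{107693} + \frac{52858 i \sqrt{200953}}{200953}$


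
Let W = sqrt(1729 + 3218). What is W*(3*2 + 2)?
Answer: 8*sqrt(4947) ≈ 562.68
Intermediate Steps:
W = sqrt(4947) ≈ 70.335
W*(3*2 + 2) = sqrt(4947)*(3*2 + 2) = sqrt(4947)*(6 + 2) = sqrt(4947)*8 = 8*sqrt(4947)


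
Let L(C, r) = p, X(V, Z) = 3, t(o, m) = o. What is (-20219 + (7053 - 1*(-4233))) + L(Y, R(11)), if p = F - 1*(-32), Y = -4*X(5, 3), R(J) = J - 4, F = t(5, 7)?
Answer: -8896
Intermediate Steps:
F = 5
R(J) = -4 + J
Y = -12 (Y = -4*3 = -12)
p = 37 (p = 5 - 1*(-32) = 5 + 32 = 37)
L(C, r) = 37
(-20219 + (7053 - 1*(-4233))) + L(Y, R(11)) = (-20219 + (7053 - 1*(-4233))) + 37 = (-20219 + (7053 + 4233)) + 37 = (-20219 + 11286) + 37 = -8933 + 37 = -8896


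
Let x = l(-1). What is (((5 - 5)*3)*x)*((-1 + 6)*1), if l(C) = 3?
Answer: 0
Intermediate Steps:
x = 3
(((5 - 5)*3)*x)*((-1 + 6)*1) = (((5 - 5)*3)*3)*((-1 + 6)*1) = ((0*3)*3)*(5*1) = (0*3)*5 = 0*5 = 0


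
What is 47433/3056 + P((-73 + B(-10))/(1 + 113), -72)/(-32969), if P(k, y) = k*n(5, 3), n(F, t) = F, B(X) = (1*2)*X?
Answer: 29712789803/1914312016 ≈ 15.521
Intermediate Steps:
B(X) = 2*X
P(k, y) = 5*k (P(k, y) = k*5 = 5*k)
47433/3056 + P((-73 + B(-10))/(1 + 113), -72)/(-32969) = 47433/3056 + (5*((-73 + 2*(-10))/(1 + 113)))/(-32969) = 47433*(1/3056) + (5*((-73 - 20)/114))*(-1/32969) = 47433/3056 + (5*(-93*1/114))*(-1/32969) = 47433/3056 + (5*(-31/38))*(-1/32969) = 47433/3056 - 155/38*(-1/32969) = 47433/3056 + 155/1252822 = 29712789803/1914312016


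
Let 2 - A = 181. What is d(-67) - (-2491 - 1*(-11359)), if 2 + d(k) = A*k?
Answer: 3123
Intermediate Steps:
A = -179 (A = 2 - 1*181 = 2 - 181 = -179)
d(k) = -2 - 179*k
d(-67) - (-2491 - 1*(-11359)) = (-2 - 179*(-67)) - (-2491 - 1*(-11359)) = (-2 + 11993) - (-2491 + 11359) = 11991 - 1*8868 = 11991 - 8868 = 3123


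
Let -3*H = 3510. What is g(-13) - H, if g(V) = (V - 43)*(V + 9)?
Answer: 1394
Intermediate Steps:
H = -1170 (H = -⅓*3510 = -1170)
g(V) = (-43 + V)*(9 + V)
g(-13) - H = (-387 + (-13)² - 34*(-13)) - 1*(-1170) = (-387 + 169 + 442) + 1170 = 224 + 1170 = 1394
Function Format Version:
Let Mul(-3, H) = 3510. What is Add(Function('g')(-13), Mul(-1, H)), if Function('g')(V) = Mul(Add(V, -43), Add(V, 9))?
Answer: 1394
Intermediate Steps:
H = -1170 (H = Mul(Rational(-1, 3), 3510) = -1170)
Function('g')(V) = Mul(Add(-43, V), Add(9, V))
Add(Function('g')(-13), Mul(-1, H)) = Add(Add(-387, Pow(-13, 2), Mul(-34, -13)), Mul(-1, -1170)) = Add(Add(-387, 169, 442), 1170) = Add(224, 1170) = 1394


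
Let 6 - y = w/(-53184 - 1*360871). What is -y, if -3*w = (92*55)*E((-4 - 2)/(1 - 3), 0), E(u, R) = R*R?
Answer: -6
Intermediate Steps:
E(u, R) = R**2
w = 0 (w = -92*55*0**2/3 = -5060*0/3 = -1/3*0 = 0)
y = 6 (y = 6 - 0/(-53184 - 1*360871) = 6 - 0/(-53184 - 360871) = 6 - 0/(-414055) = 6 - 0*(-1)/414055 = 6 - 1*0 = 6 + 0 = 6)
-y = -1*6 = -6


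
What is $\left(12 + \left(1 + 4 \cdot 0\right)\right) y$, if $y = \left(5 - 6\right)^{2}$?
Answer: $13$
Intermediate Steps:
$y = 1$ ($y = \left(-1\right)^{2} = 1$)
$\left(12 + \left(1 + 4 \cdot 0\right)\right) y = \left(12 + \left(1 + 4 \cdot 0\right)\right) 1 = \left(12 + \left(1 + 0\right)\right) 1 = \left(12 + 1\right) 1 = 13 \cdot 1 = 13$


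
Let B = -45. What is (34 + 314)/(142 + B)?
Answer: 348/97 ≈ 3.5876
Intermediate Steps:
(34 + 314)/(142 + B) = (34 + 314)/(142 - 45) = 348/97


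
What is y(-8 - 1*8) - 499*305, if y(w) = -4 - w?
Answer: -152183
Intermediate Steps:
y(-8 - 1*8) - 499*305 = (-4 - (-8 - 1*8)) - 499*305 = (-4 - (-8 - 8)) - 152195 = (-4 - 1*(-16)) - 152195 = (-4 + 16) - 152195 = 12 - 152195 = -152183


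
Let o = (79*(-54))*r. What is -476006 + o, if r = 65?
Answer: -753296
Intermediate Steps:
o = -277290 (o = (79*(-54))*65 = -4266*65 = -277290)
-476006 + o = -476006 - 277290 = -753296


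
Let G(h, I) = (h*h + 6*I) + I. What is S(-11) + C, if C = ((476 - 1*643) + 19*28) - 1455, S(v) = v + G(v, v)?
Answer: -1057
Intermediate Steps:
G(h, I) = h² + 7*I (G(h, I) = (h² + 6*I) + I = h² + 7*I)
S(v) = v² + 8*v (S(v) = v + (v² + 7*v) = v² + 8*v)
C = -1090 (C = ((476 - 643) + 532) - 1455 = (-167 + 532) - 1455 = 365 - 1455 = -1090)
S(-11) + C = -11*(8 - 11) - 1090 = -11*(-3) - 1090 = 33 - 1090 = -1057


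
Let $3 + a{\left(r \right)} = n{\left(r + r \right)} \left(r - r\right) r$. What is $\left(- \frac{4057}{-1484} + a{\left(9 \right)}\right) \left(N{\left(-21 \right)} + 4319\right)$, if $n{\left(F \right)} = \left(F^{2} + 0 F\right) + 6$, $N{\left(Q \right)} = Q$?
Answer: $- \frac{121265}{106} \approx -1144.0$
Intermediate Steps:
$n{\left(F \right)} = 6 + F^{2}$ ($n{\left(F \right)} = \left(F^{2} + 0\right) + 6 = F^{2} + 6 = 6 + F^{2}$)
$a{\left(r \right)} = -3$ ($a{\left(r \right)} = -3 + \left(6 + \left(r + r\right)^{2}\right) \left(r - r\right) r = -3 + \left(6 + \left(2 r\right)^{2}\right) 0 r = -3 + \left(6 + 4 r^{2}\right) 0 r = -3 + 0 r = -3 + 0 = -3$)
$\left(- \frac{4057}{-1484} + a{\left(9 \right)}\right) \left(N{\left(-21 \right)} + 4319\right) = \left(- \frac{4057}{-1484} - 3\right) \left(-21 + 4319\right) = \left(\left(-4057\right) \left(- \frac{1}{1484}\right) - 3\right) 4298 = \left(\frac{4057}{1484} - 3\right) 4298 = \left(- \frac{395}{1484}\right) 4298 = - \frac{121265}{106}$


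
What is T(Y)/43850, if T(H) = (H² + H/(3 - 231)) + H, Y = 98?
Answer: 1105979/4998900 ≈ 0.22124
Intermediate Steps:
T(H) = H² + 227*H/228 (T(H) = (H² + H/(-228)) + H = (H² - H/228) + H = H² + 227*H/228)
T(Y)/43850 = ((1/228)*98*(227 + 228*98))/43850 = ((1/228)*98*(227 + 22344))*(1/43850) = ((1/228)*98*22571)*(1/43850) = (1105979/114)*(1/43850) = 1105979/4998900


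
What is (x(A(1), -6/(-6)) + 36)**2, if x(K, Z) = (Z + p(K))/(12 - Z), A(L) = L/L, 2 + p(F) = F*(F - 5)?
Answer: 152881/121 ≈ 1263.5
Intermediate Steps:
p(F) = -2 + F*(-5 + F) (p(F) = -2 + F*(F - 5) = -2 + F*(-5 + F))
A(L) = 1
x(K, Z) = (-2 + Z + K**2 - 5*K)/(12 - Z) (x(K, Z) = (Z + (-2 + K**2 - 5*K))/(12 - Z) = (-2 + Z + K**2 - 5*K)/(12 - Z))
(x(A(1), -6/(-6)) + 36)**2 = ((2 - (-6)/(-6) - 1*1**2 + 5*1)/(-12 - 6/(-6)) + 36)**2 = ((2 - (-6)*(-1)/6 - 1*1 + 5)/(-12 - 6*(-1/6)) + 36)**2 = ((2 - 1*1 - 1 + 5)/(-12 + 1) + 36)**2 = ((2 - 1 - 1 + 5)/(-11) + 36)**2 = (-1/11*5 + 36)**2 = (-5/11 + 36)**2 = (391/11)**2 = 152881/121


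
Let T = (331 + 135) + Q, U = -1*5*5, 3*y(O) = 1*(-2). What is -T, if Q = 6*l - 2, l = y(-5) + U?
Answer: -310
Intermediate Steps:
y(O) = -⅔ (y(O) = (1*(-2))/3 = (⅓)*(-2) = -⅔)
U = -25 (U = -5*5 = -25)
l = -77/3 (l = -⅔ - 25 = -77/3 ≈ -25.667)
Q = -156 (Q = 6*(-77/3) - 2 = -154 - 2 = -156)
T = 310 (T = (331 + 135) - 156 = 466 - 156 = 310)
-T = -1*310 = -310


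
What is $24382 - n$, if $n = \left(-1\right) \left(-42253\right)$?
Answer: $-17871$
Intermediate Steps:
$n = 42253$
$24382 - n = 24382 - 42253 = -17871$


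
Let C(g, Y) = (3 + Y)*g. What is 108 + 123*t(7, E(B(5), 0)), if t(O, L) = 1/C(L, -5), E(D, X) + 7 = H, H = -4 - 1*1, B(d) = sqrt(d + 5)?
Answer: 905/8 ≈ 113.13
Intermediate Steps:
B(d) = sqrt(5 + d)
C(g, Y) = g*(3 + Y)
H = -5 (H = -4 - 1 = -5)
E(D, X) = -12 (E(D, X) = -7 - 5 = -12)
t(O, L) = -1/(2*L) (t(O, L) = 1/(L*(3 - 5)) = 1/(L*(-2)) = 1/(-2*L) = -1/(2*L))
108 + 123*t(7, E(B(5), 0)) = 108 + 123*(-1/2/(-12)) = 108 + 123*(-1/2*(-1/12)) = 108 + 123*(1/24) = 108 + 41/8 = 905/8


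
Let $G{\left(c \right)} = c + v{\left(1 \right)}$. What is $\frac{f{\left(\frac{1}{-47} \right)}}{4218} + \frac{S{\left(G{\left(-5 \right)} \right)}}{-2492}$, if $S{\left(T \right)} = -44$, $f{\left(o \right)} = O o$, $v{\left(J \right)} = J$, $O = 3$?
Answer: $\frac{726279}{41169086} \approx 0.017641$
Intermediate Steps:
$G{\left(c \right)} = 1 + c$ ($G{\left(c \right)} = c + 1 = 1 + c$)
$f{\left(o \right)} = 3 o$
$\frac{f{\left(\frac{1}{-47} \right)}}{4218} + \frac{S{\left(G{\left(-5 \right)} \right)}}{-2492} = \frac{3 \frac{1}{-47}}{4218} - \frac{44}{-2492} = 3 \left(- \frac{1}{47}\right) \frac{1}{4218} - - \frac{11}{623} = \left(- \frac{3}{47}\right) \frac{1}{4218} + \frac{11}{623} = - \frac{1}{66082} + \frac{11}{623} = \frac{726279}{41169086}$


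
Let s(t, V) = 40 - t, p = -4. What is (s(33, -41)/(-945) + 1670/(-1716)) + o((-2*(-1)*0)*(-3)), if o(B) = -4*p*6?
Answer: 3668699/38610 ≈ 95.019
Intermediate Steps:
o(B) = 96 (o(B) = -4*(-4)*6 = 16*6 = 96)
(s(33, -41)/(-945) + 1670/(-1716)) + o((-2*(-1)*0)*(-3)) = ((40 - 1*33)/(-945) + 1670/(-1716)) + 96 = ((40 - 33)*(-1/945) + 1670*(-1/1716)) + 96 = (7*(-1/945) - 835/858) + 96 = (-1/135 - 835/858) + 96 = -37861/38610 + 96 = 3668699/38610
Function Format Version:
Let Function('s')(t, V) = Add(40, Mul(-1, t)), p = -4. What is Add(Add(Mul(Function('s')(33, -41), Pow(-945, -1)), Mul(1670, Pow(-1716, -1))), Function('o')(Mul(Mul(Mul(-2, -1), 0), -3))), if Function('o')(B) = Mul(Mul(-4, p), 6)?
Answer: Rational(3668699, 38610) ≈ 95.019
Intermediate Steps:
Function('o')(B) = 96 (Function('o')(B) = Mul(Mul(-4, -4), 6) = Mul(16, 6) = 96)
Add(Add(Mul(Function('s')(33, -41), Pow(-945, -1)), Mul(1670, Pow(-1716, -1))), Function('o')(Mul(Mul(Mul(-2, -1), 0), -3))) = Add(Add(Mul(Add(40, Mul(-1, 33)), Pow(-945, -1)), Mul(1670, Pow(-1716, -1))), 96) = Add(Add(Mul(Add(40, -33), Rational(-1, 945)), Mul(1670, Rational(-1, 1716))), 96) = Add(Add(Mul(7, Rational(-1, 945)), Rational(-835, 858)), 96) = Add(Add(Rational(-1, 135), Rational(-835, 858)), 96) = Add(Rational(-37861, 38610), 96) = Rational(3668699, 38610)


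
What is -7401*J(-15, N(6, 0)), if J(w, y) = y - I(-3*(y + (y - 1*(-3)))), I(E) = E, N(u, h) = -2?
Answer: 37005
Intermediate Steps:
J(w, y) = 9 + 7*y (J(w, y) = y - (-3)*(y + (y - 1*(-3))) = y - (-3)*(y + (y + 3)) = y - (-3)*(y + (3 + y)) = y - (-3)*(3 + 2*y) = y - (-9 - 6*y) = y + (9 + 6*y) = 9 + 7*y)
-7401*J(-15, N(6, 0)) = -7401*(9 + 7*(-2)) = -7401*(9 - 14) = -7401*(-5) = 37005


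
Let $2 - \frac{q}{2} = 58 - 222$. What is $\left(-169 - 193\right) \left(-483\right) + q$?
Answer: $175178$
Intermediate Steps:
$q = 332$ ($q = 4 - 2 \left(58 - 222\right) = 4 - -328 = 4 + 328 = 332$)
$\left(-169 - 193\right) \left(-483\right) + q = \left(-169 - 193\right) \left(-483\right) + 332 = \left(-362\right) \left(-483\right) + 332 = 174846 + 332 = 175178$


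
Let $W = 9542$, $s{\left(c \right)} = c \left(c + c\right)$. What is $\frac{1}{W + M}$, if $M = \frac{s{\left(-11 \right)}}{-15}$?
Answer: $\frac{15}{142888} \approx 0.00010498$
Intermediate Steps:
$s{\left(c \right)} = 2 c^{2}$ ($s{\left(c \right)} = c 2 c = 2 c^{2}$)
$M = - \frac{242}{15}$ ($M = \frac{2 \left(-11\right)^{2}}{-15} = 2 \cdot 121 \left(- \frac{1}{15}\right) = 242 \left(- \frac{1}{15}\right) = - \frac{242}{15} \approx -16.133$)
$\frac{1}{W + M} = \frac{1}{9542 - \frac{242}{15}} = \frac{1}{\frac{142888}{15}} = \frac{15}{142888}$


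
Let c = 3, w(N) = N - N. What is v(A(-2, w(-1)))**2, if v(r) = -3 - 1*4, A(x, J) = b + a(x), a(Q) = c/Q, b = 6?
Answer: 49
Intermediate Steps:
w(N) = 0
a(Q) = 3/Q
A(x, J) = 6 + 3/x
v(r) = -7 (v(r) = -3 - 4 = -7)
v(A(-2, w(-1)))**2 = (-7)**2 = 49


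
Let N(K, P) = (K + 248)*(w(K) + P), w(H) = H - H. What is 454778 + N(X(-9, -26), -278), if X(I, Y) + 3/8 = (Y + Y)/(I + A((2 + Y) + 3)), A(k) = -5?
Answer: 10777359/28 ≈ 3.8491e+5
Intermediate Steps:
w(H) = 0
X(I, Y) = -3/8 + 2*Y/(-5 + I) (X(I, Y) = -3/8 + (Y + Y)/(I - 5) = -3/8 + (2*Y)/(-5 + I) = -3/8 + 2*Y/(-5 + I))
N(K, P) = P*(248 + K) (N(K, P) = (K + 248)*(0 + P) = (248 + K)*P = P*(248 + K))
454778 + N(X(-9, -26), -278) = 454778 - 278*(248 + (15 - 3*(-9) + 16*(-26))/(8*(-5 - 9))) = 454778 - 278*(248 + (⅛)*(15 + 27 - 416)/(-14)) = 454778 - 278*(248 + (⅛)*(-1/14)*(-374)) = 454778 - 278*(248 + 187/56) = 454778 - 278*14075/56 = 454778 - 1956425/28 = 10777359/28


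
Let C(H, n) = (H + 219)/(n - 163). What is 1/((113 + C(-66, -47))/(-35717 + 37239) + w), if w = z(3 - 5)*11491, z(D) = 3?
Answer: 106540/3672761279 ≈ 2.9008e-5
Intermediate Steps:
C(H, n) = (219 + H)/(-163 + n)
w = 34473 (w = 3*11491 = 34473)
1/((113 + C(-66, -47))/(-35717 + 37239) + w) = 1/((113 + (219 - 66)/(-163 - 47))/(-35717 + 37239) + 34473) = 1/((113 + 153/(-210))/1522 + 34473) = 1/((113 - 1/210*153)*(1/1522) + 34473) = 1/((113 - 51/70)*(1/1522) + 34473) = 1/((7859/70)*(1/1522) + 34473) = 1/(7859/106540 + 34473) = 1/(3672761279/106540) = 106540/3672761279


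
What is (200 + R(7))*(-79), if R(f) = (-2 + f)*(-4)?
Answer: -14220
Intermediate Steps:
R(f) = 8 - 4*f
(200 + R(7))*(-79) = (200 + (8 - 4*7))*(-79) = (200 + (8 - 28))*(-79) = (200 - 20)*(-79) = 180*(-79) = -14220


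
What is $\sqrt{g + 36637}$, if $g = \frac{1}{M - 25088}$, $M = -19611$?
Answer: $\frac{\sqrt{73200747974138}}{44699} \approx 191.41$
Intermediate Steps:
$g = - \frac{1}{44699}$ ($g = \frac{1}{-19611 - 25088} = \frac{1}{-44699} = - \frac{1}{44699} \approx -2.2372 \cdot 10^{-5}$)
$\sqrt{g + 36637} = \sqrt{- \frac{1}{44699} + 36637} = \sqrt{\frac{1637637262}{44699}} = \frac{\sqrt{73200747974138}}{44699}$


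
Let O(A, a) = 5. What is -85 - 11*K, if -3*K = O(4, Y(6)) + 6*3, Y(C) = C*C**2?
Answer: -2/3 ≈ -0.66667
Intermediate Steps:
Y(C) = C**3
K = -23/3 (K = -(5 + 6*3)/3 = -(5 + 18)/3 = -1/3*23 = -23/3 ≈ -7.6667)
-85 - 11*K = -85 - 11*(-23/3) = -85 + 253/3 = -2/3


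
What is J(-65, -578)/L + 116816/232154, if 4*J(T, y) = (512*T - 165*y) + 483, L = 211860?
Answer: 56760561641/98368292880 ≈ 0.57702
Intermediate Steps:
J(T, y) = 483/4 + 128*T - 165*y/4 (J(T, y) = ((512*T - 165*y) + 483)/4 = ((-165*y + 512*T) + 483)/4 = (483 - 165*y + 512*T)/4 = 483/4 + 128*T - 165*y/4)
J(-65, -578)/L + 116816/232154 = (483/4 + 128*(-65) - 165/4*(-578))/211860 + 116816/232154 = (483/4 - 8320 + 47685/2)*(1/211860) + 116816*(1/232154) = (62573/4)*(1/211860) + 58408/116077 = 62573/847440 + 58408/116077 = 56760561641/98368292880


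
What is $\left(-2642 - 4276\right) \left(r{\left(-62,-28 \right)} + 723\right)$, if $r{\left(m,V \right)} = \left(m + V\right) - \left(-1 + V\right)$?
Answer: $-4579716$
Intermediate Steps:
$r{\left(m,V \right)} = 1 + m$ ($r{\left(m,V \right)} = \left(V + m\right) - \left(-1 + V\right) = 1 + m$)
$\left(-2642 - 4276\right) \left(r{\left(-62,-28 \right)} + 723\right) = \left(-2642 - 4276\right) \left(\left(1 - 62\right) + 723\right) = - 6918 \left(-61 + 723\right) = \left(-6918\right) 662 = -4579716$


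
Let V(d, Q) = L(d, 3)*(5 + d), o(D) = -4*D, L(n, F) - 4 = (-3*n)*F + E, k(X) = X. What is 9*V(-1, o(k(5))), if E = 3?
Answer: 576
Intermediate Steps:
L(n, F) = 7 - 3*F*n (L(n, F) = 4 + ((-3*n)*F + 3) = 4 + (-3*F*n + 3) = 4 + (3 - 3*F*n) = 7 - 3*F*n)
V(d, Q) = (5 + d)*(7 - 9*d) (V(d, Q) = (7 - 3*3*d)*(5 + d) = (7 - 9*d)*(5 + d) = (5 + d)*(7 - 9*d))
9*V(-1, o(k(5))) = 9*(-(-7 + 9*(-1))*(5 - 1)) = 9*(-1*(-7 - 9)*4) = 9*(-1*(-16)*4) = 9*64 = 576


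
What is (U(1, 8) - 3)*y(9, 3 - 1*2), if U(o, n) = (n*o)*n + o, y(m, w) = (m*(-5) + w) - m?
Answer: -3286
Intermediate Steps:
y(m, w) = w - 6*m (y(m, w) = (-5*m + w) - m = (w - 5*m) - m = w - 6*m)
U(o, n) = o + o*n**2 (U(o, n) = o*n**2 + o = o + o*n**2)
(U(1, 8) - 3)*y(9, 3 - 1*2) = (1*(1 + 8**2) - 3)*((3 - 1*2) - 6*9) = (1*(1 + 64) - 3)*((3 - 2) - 54) = (1*65 - 3)*(1 - 54) = (65 - 3)*(-53) = 62*(-53) = -3286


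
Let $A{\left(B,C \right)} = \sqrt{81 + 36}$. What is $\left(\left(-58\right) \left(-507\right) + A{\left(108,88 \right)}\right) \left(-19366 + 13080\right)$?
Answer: $-184846116 - 18858 \sqrt{13} \approx -1.8491 \cdot 10^{8}$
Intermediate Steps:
$A{\left(B,C \right)} = 3 \sqrt{13}$ ($A{\left(B,C \right)} = \sqrt{117} = 3 \sqrt{13}$)
$\left(\left(-58\right) \left(-507\right) + A{\left(108,88 \right)}\right) \left(-19366 + 13080\right) = \left(\left(-58\right) \left(-507\right) + 3 \sqrt{13}\right) \left(-19366 + 13080\right) = \left(29406 + 3 \sqrt{13}\right) \left(-6286\right) = -184846116 - 18858 \sqrt{13}$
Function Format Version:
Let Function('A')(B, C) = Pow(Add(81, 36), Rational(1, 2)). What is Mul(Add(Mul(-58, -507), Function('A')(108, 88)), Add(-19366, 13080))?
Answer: Add(-184846116, Mul(-18858, Pow(13, Rational(1, 2)))) ≈ -1.8491e+8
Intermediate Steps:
Function('A')(B, C) = Mul(3, Pow(13, Rational(1, 2))) (Function('A')(B, C) = Pow(117, Rational(1, 2)) = Mul(3, Pow(13, Rational(1, 2))))
Mul(Add(Mul(-58, -507), Function('A')(108, 88)), Add(-19366, 13080)) = Mul(Add(Mul(-58, -507), Mul(3, Pow(13, Rational(1, 2)))), Add(-19366, 13080)) = Mul(Add(29406, Mul(3, Pow(13, Rational(1, 2)))), -6286) = Add(-184846116, Mul(-18858, Pow(13, Rational(1, 2))))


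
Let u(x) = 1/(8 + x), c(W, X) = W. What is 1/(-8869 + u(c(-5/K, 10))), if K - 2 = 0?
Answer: -11/97557 ≈ -0.00011275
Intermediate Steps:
K = 2 (K = 2 + 0 = 2)
1/(-8869 + u(c(-5/K, 10))) = 1/(-8869 + 1/(8 - 5/2)) = 1/(-8869 + 1/(11/2)) = 1/(-8869 + 2/11) = 1/(-97557/11) = -11/97557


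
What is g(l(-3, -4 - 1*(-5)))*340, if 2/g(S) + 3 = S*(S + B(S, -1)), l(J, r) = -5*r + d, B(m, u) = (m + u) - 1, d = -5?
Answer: 680/217 ≈ 3.1336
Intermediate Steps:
B(m, u) = -1 + m + u
l(J, r) = -5 - 5*r (l(J, r) = -5*r - 5 = -5 - 5*r)
g(S) = 2/(-3 + S*(-2 + 2*S)) (g(S) = 2/(-3 + S*(S + (-1 + S - 1))) = 2/(-3 + S*(S + (-2 + S))) = 2/(-3 + S*(-2 + 2*S)))
g(l(-3, -4 - 1*(-5)))*340 = (2/(-3 - 2*(-5 - 5*(-4 - 1*(-5))) + 2*(-5 - 5*(-4 - 1*(-5)))**2))*340 = (2/(-3 - 2*(-5 - 5*(-4 + 5)) + 2*(-5 - 5*(-4 + 5))**2))*340 = (2/(-3 - 2*(-5 - 5*1) + 2*(-5 - 5*1)**2))*340 = (2/(-3 - 2*(-5 - 5) + 2*(-5 - 5)**2))*340 = (2/(-3 - 2*(-10) + 2*(-10)**2))*340 = (2/(-3 + 20 + 2*100))*340 = (2/(-3 + 20 + 200))*340 = (2/217)*340 = 680/217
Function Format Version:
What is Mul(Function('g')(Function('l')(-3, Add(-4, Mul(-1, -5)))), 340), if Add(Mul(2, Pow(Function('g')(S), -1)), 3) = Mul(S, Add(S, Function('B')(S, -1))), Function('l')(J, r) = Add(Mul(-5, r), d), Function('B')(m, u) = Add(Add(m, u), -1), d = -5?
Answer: Rational(680, 217) ≈ 3.1336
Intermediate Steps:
Function('B')(m, u) = Add(-1, m, u)
Function('l')(J, r) = Add(-5, Mul(-5, r)) (Function('l')(J, r) = Add(Mul(-5, r), -5) = Add(-5, Mul(-5, r)))
Function('g')(S) = Mul(2, Pow(Add(-3, Mul(S, Add(-2, Mul(2, S)))), -1)) (Function('g')(S) = Mul(2, Pow(Add(-3, Mul(S, Add(S, Add(-1, S, -1)))), -1)) = Mul(2, Pow(Add(-3, Mul(S, Add(S, Add(-2, S)))), -1)) = Mul(2, Pow(Add(-3, Mul(S, Add(-2, Mul(2, S)))), -1)))
Mul(Function('g')(Function('l')(-3, Add(-4, Mul(-1, -5)))), 340) = Mul(Mul(2, Pow(Add(-3, Mul(-2, Add(-5, Mul(-5, Add(-4, Mul(-1, -5))))), Mul(2, Pow(Add(-5, Mul(-5, Add(-4, Mul(-1, -5)))), 2))), -1)), 340) = Mul(Mul(2, Pow(Add(-3, Mul(-2, Add(-5, Mul(-5, Add(-4, 5)))), Mul(2, Pow(Add(-5, Mul(-5, Add(-4, 5))), 2))), -1)), 340) = Mul(Mul(2, Pow(Add(-3, Mul(-2, Add(-5, Mul(-5, 1))), Mul(2, Pow(Add(-5, Mul(-5, 1)), 2))), -1)), 340) = Mul(Mul(2, Pow(Add(-3, Mul(-2, Add(-5, -5)), Mul(2, Pow(Add(-5, -5), 2))), -1)), 340) = Mul(Mul(2, Pow(Add(-3, Mul(-2, -10), Mul(2, Pow(-10, 2))), -1)), 340) = Mul(Mul(2, Pow(Add(-3, 20, Mul(2, 100)), -1)), 340) = Mul(Mul(2, Pow(Add(-3, 20, 200), -1)), 340) = Mul(Mul(2, Pow(217, -1)), 340) = Mul(Mul(2, Rational(1, 217)), 340) = Mul(Rational(2, 217), 340) = Rational(680, 217)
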